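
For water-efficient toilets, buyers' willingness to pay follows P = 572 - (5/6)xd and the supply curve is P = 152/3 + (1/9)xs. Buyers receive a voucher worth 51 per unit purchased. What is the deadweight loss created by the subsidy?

Pre-subsidy: 572 - (5/6)x = 152/3 + (1/9)x gives x* = 552 and P* = 112.
With the rebate, buyers effectively pay Pb = Ps − 51, where Ps is the price sellers receive.
On the curves, Pb = 572 - (5/6)x and Ps = 152/3 + (1/9)x; the wedge Ps − Pb = 51 gives 152/3 + (1/9)x − (572 - (5/6)x) = 51, so x' = 606.
Then Pb = 572 − (5/6)·606 = 67 and Ps = 152/3 + (1/9)·606 = 118.
The subsidy expands output by 606 − 552 = 54 past the efficient level; on those units the gap between marginal cost and willingness to pay runs from 0 up to 51.
DWL = ½ × 51 × 54 = 1377.

Deadweight loss = 1377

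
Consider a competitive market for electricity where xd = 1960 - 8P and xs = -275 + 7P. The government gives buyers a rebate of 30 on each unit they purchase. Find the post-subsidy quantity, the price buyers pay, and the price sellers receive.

x' = 880; buyers pay 135; sellers receive 165

Pre-subsidy: 1960 - 8P = -275 + 7P gives P* = 149, x* = 768.
With the rebate, buyers effectively pay Pb = Ps − 30, where Ps is the price sellers receive.
Demand in terms of Ps becomes xd = 1960 − 8(Ps − 30) = 2200 - 8Ps. Setting this equal to supply: 2200 - 8Ps = -275 + 7Ps, so Ps = 165.
Buyers pay Pb = 165 − 30 = 135; x' = -275 + 7·165 = 880.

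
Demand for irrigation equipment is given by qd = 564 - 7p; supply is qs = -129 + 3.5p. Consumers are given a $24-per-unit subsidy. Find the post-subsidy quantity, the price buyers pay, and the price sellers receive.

Pre-subsidy: 564 - 7p = -129 + 3.5p gives p* = 66, q* = 102.
With the rebate, buyers effectively pay pb = ps − 24, where ps is the price sellers receive.
Demand in terms of ps becomes qd = 564 − 7(ps − 24) = 732 - 7ps. Setting this equal to supply: 732 - 7ps = -129 + 3.5ps, so ps = 82.
Buyers pay pb = 82 − 24 = 58; q' = -129 + 3.5·82 = 158.

q' = 158; buyers pay $58; sellers receive $82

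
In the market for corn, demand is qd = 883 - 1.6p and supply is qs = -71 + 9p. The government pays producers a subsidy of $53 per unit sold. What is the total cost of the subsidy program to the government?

Pre-subsidy: 883 - 1.6p = -71 + 9p gives p* = 90, q* = 739.
With the subsidy, sellers receive ps = pb + 53 for each unit, where pb is the price buyers pay.
Supply in terms of pb becomes qs = -71 + 9(pb + 53) = 406 + 9pb. Setting this equal to demand: 883 - 1.6pb = 406 + 9pb, so pb = 45.
Sellers receive ps = 45 + 53 = 98; q' = 883 − 1.6·45 = 811.
Government outlay = subsidy × quantity = 53 × 811 = 42983.

Government cost = $42983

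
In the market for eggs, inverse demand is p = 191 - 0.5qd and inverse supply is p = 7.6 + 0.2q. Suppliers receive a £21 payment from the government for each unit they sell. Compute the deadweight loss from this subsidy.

Deadweight loss = £315

Pre-subsidy: 191 - 0.5q = 7.6 + 0.2q gives q* = 262 and p* = 60.
With the subsidy, sellers receive ps = pb + 21 for each unit, where pb is the price buyers pay.
On the curves, pb = 191 - 0.5q and ps = 7.6 + 0.2q; the wedge ps − pb = 21 gives 7.6 + 0.2q − (191 - 0.5q) = 21, so q' = 292.
Then pb = 191 − 0.5·292 = 45 and ps = 7.6 + 0.2·292 = 66.
The subsidy expands output by 292 − 262 = 30 past the efficient level; on those units the gap between marginal cost and willingness to pay runs from 0 up to 21.
DWL = ½ × 21 × 30 = 315.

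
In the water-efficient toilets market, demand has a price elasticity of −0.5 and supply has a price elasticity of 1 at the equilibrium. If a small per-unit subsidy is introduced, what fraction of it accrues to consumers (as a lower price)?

Consumer share = 2/3

For a small subsidy around the equilibrium, the benefit split depends on the relative slopes, which at a point are proportional to the elasticities.
Buyer share = εs/(εs + |εd|) = 1/(1 + 0.5) = 2/3; seller share = |εd|/(εs + |εd|) = 1/3.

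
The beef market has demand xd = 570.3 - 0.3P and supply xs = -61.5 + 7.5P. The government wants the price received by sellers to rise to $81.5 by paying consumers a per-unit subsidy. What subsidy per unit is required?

Required subsidy s = $13 per unit

At a seller price of 81.5, quantity supplied is -61.5 + 7.5·81.5 = 549.75.
Buyers absorb 549.75 only when they pay Pb with 570.3 − 0.3·Pb = 549.75, i.e. Pb = 68.5.
s = Ps − Pb = 81.5 − 68.5 = 13.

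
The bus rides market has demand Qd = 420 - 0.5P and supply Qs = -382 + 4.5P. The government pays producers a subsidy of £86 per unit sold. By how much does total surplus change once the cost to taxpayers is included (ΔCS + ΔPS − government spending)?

Net change in total surplus = -£1664.1

Pre-subsidy: 420 - 0.5P = -382 + 4.5P gives P* = 160.4, Q* = 339.8.
With the subsidy, sellers receive Ps = Pb + 86 for each unit, where Pb is the price buyers pay.
Supply in terms of Pb becomes Qs = -382 + 4.5(Pb + 86) = 5 + 4.5Pb. Setting this equal to demand: 420 - 0.5Pb = 5 + 4.5Pb, so Pb = 83.
Sellers receive Ps = 83 + 86 = 169; Q' = 420 − 0.5·83 = 378.5.
ΔCS = ½(339.8 + 378.5)(160.4 − 83) = 27798.21; ΔPS = ½(339.8 + 378.5)(169 − 160.4) = 3088.69.
Government spending = 86 × 378.5 = 32551.
Net change = 27798.21 + 3088.69 − 32551 = -1664.1. The loss equals the DWL triangle ½·86·38.7.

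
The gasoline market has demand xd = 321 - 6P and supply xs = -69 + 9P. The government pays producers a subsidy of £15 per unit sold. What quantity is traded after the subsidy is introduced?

Pre-subsidy: 321 - 6P = -69 + 9P gives P* = 26, x* = 165.
With the subsidy, sellers receive Ps = Pb + 15 for each unit, where Pb is the price buyers pay.
Supply in terms of Pb becomes xs = -69 + 9(Pb + 15) = 66 + 9Pb. Setting this equal to demand: 321 - 6Pb = 66 + 9Pb, so Pb = 17.
Sellers receive Ps = 17 + 15 = 32; x' = 321 − 6·17 = 219.

x' = 219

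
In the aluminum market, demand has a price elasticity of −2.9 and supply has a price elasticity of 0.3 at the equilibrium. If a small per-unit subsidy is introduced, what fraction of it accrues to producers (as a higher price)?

Producer share = 0.90625

For a small subsidy around the equilibrium, the benefit split depends on the relative slopes, which at a point are proportional to the elasticities.
Buyer share = εs/(εs + |εd|) = 0.3/(0.3 + 2.9) = 0.09375; seller share = |εd|/(εs + |εd|) = 0.90625.
So producers capture 0.90625 of the subsidy.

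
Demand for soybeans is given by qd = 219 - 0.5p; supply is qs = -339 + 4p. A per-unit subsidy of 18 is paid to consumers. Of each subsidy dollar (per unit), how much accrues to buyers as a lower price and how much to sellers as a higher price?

Pre-subsidy: 219 - 0.5p = -339 + 4p gives p* = 124, q* = 157.
With the rebate, buyers effectively pay pb = ps − 18, where ps is the price sellers receive.
Demand in terms of ps becomes qd = 219 − 0.5(ps − 18) = 228 - 0.5ps. Setting this equal to supply: 228 - 0.5ps = -339 + 4ps, so ps = 126.
Buyers pay pb = 126 − 18 = 108; q' = -339 + 4·126 = 165.
Buyers' price falls by p* − pb = 124 − 108 = 16; sellers' price rises by ps − p* = 126 − 124 = 2.

Buyers gain 16 per unit; sellers gain 2 per unit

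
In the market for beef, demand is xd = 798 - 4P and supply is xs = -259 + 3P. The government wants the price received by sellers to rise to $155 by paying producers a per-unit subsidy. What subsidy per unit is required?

At a seller price of 155, quantity supplied is -259 + 3·155 = 206.
Buyers absorb 206 only when they pay Pb with 798 − 4·Pb = 206, i.e. Pb = 148.
s = Ps − Pb = 155 − 148 = 7.

Required subsidy s = $7 per unit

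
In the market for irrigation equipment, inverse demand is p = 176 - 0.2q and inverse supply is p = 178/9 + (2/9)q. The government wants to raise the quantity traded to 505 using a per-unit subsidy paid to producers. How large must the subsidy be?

Required subsidy s = 57 per unit

At q = 505, from the demand curve buyers pay pb = 176 − 0.2·505 = 75; from the supply curve sellers need ps = 178/9 + (2/9)·505 = 132.
The subsidy must fill the gap: s = ps − pb = 132 − 75 = 57.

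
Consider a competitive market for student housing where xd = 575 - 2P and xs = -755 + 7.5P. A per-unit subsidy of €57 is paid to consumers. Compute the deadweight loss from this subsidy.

Pre-subsidy: 575 - 2P = -755 + 7.5P gives P* = 140, x* = 295.
With the rebate, buyers effectively pay Pb = Ps − 57, where Ps is the price sellers receive.
Demand in terms of Ps becomes xd = 575 − 2(Ps − 57) = 689 - 2Ps. Setting this equal to supply: 689 - 2Ps = -755 + 7.5Ps, so Ps = 152.
Buyers pay Pb = 152 − 57 = 95; x' = -755 + 7.5·152 = 385.
The subsidy expands output by 385 − 295 = 90 past the efficient level; on those units the gap between marginal cost and willingness to pay runs from 0 up to 57.
DWL = ½ × 57 × 90 = 2565.

Deadweight loss = €2565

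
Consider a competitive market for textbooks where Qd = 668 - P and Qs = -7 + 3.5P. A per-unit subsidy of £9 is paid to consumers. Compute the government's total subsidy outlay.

Pre-subsidy: 668 - P = -7 + 3.5P gives P* = 150, Q* = 518.
With the rebate, buyers effectively pay Pb = Ps − 9, where Ps is the price sellers receive.
Demand in terms of Ps becomes Qd = 668 − 1(Ps − 9) = 677 - Ps. Setting this equal to supply: 677 - Ps = -7 + 3.5Ps, so Ps = 152.
Buyers pay Pb = 152 − 9 = 143; Q' = -7 + 3.5·152 = 525.
Government outlay = subsidy × quantity = 9 × 525 = 4725.

Government cost = £4725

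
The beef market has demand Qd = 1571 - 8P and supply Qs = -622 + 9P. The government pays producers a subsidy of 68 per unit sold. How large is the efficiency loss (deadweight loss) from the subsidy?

Deadweight loss = 9792

Pre-subsidy: 1571 - 8P = -622 + 9P gives P* = 129, Q* = 539.
With the subsidy, sellers receive Ps = Pb + 68 for each unit, where Pb is the price buyers pay.
Supply in terms of Pb becomes Qs = -622 + 9(Pb + 68) = -10 + 9Pb. Setting this equal to demand: 1571 - 8Pb = -10 + 9Pb, so Pb = 93.
Sellers receive Ps = 93 + 68 = 161; Q' = 1571 − 8·93 = 827.
The subsidy expands output by 827 − 539 = 288 past the efficient level; on those units the gap between marginal cost and willingness to pay runs from 0 up to 68.
DWL = ½ × 68 × 288 = 9792.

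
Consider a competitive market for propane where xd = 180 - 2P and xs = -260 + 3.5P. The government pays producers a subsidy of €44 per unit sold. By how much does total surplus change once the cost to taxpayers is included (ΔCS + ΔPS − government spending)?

Pre-subsidy: 180 - 2P = -260 + 3.5P gives P* = 80, x* = 20.
With the subsidy, sellers receive Ps = Pb + 44 for each unit, where Pb is the price buyers pay.
Supply in terms of Pb becomes xs = -260 + 3.5(Pb + 44) = -106 + 3.5Pb. Setting this equal to demand: 180 - 2Pb = -106 + 3.5Pb, so Pb = 52.
Sellers receive Ps = 52 + 44 = 96; x' = 180 − 2·52 = 76.
ΔCS = ½(20 + 76)(80 − 52) = 1344; ΔPS = ½(20 + 76)(96 − 80) = 768.
Government spending = 44 × 76 = 3344.
Net change = 1344 + 768 − 3344 = -1232. The loss equals the DWL triangle ½·44·56.

Net change in total surplus = -€1232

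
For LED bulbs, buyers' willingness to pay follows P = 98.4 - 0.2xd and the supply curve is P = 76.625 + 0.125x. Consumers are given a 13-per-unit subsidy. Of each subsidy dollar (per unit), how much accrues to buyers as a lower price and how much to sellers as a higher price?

Pre-subsidy: 98.4 - 0.2x = 76.625 + 0.125x gives x* = 67 and P* = 85.
With the rebate, buyers effectively pay Pb = Ps − 13, where Ps is the price sellers receive.
On the curves, Pb = 98.4 - 0.2x and Ps = 76.625 + 0.125x; the wedge Ps − Pb = 13 gives 76.625 + 0.125x − (98.4 - 0.2x) = 13, so x' = 107.
Then Pb = 98.4 − 0.2·107 = 77 and Ps = 76.625 + 0.125·107 = 90.
Buyers' price falls by P* − Pb = 85 − 77 = 8; sellers' price rises by Ps − P* = 90 − 85 = 5.

Buyers gain 8 per unit; sellers gain 5 per unit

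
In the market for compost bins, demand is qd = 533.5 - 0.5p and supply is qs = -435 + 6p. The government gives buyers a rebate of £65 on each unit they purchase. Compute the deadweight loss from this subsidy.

Deadweight loss = £975

Pre-subsidy: 533.5 - 0.5p = -435 + 6p gives p* = 149, q* = 459.
With the rebate, buyers effectively pay pb = ps − 65, where ps is the price sellers receive.
Demand in terms of ps becomes qd = 533.5 − 0.5(ps − 65) = 566 - 0.5ps. Setting this equal to supply: 566 - 0.5ps = -435 + 6ps, so ps = 154.
Buyers pay pb = 154 − 65 = 89; q' = -435 + 6·154 = 489.
The subsidy expands output by 489 − 459 = 30 past the efficient level; on those units the gap between marginal cost and willingness to pay runs from 0 up to 65.
DWL = ½ × 65 × 30 = 975.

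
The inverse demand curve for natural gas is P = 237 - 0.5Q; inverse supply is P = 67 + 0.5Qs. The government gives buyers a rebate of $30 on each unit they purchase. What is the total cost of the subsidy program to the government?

Government cost = $6000

Pre-subsidy: 237 - 0.5Q = 67 + 0.5Q gives Q* = 170 and P* = 152.
With the rebate, buyers effectively pay Pb = Ps − 30, where Ps is the price sellers receive.
On the curves, Pb = 237 - 0.5Q and Ps = 67 + 0.5Q; the wedge Ps − Pb = 30 gives 67 + 0.5Q − (237 - 0.5Q) = 30, so Q' = 200.
Then Pb = 237 − 0.5·200 = 137 and Ps = 67 + 0.5·200 = 167.
Government outlay = subsidy × quantity = 30 × 200 = 6000.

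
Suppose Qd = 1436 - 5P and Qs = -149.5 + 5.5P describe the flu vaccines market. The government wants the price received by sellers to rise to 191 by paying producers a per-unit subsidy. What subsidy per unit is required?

Required subsidy s = 84 per unit

At a seller price of 191, quantity supplied is -149.5 + 5.5·191 = 901.
Buyers absorb 901 only when they pay Pb with 1436 − 5·Pb = 901, i.e. Pb = 107.
s = Ps − Pb = 191 − 107 = 84.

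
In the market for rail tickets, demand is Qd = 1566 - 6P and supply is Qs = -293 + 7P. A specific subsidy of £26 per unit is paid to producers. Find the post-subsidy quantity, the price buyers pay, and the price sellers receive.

Pre-subsidy: 1566 - 6P = -293 + 7P gives P* = 143, Q* = 708.
With the subsidy, sellers receive Ps = Pb + 26 for each unit, where Pb is the price buyers pay.
Supply in terms of Pb becomes Qs = -293 + 7(Pb + 26) = -111 + 7Pb. Setting this equal to demand: 1566 - 6Pb = -111 + 7Pb, so Pb = 129.
Sellers receive Ps = 129 + 26 = 155; Q' = 1566 − 6·129 = 792.

Q' = 792; buyers pay £129; sellers receive £155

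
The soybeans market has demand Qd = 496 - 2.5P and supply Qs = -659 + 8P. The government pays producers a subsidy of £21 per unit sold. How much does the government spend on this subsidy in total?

Pre-subsidy: 496 - 2.5P = -659 + 8P gives P* = 110, Q* = 221.
With the subsidy, sellers receive Ps = Pb + 21 for each unit, where Pb is the price buyers pay.
Supply in terms of Pb becomes Qs = -659 + 8(Pb + 21) = -491 + 8Pb. Setting this equal to demand: 496 - 2.5Pb = -491 + 8Pb, so Pb = 94.
Sellers receive Ps = 94 + 21 = 115; Q' = 496 − 2.5·94 = 261.
Government outlay = subsidy × quantity = 21 × 261 = 5481.

Government cost = £5481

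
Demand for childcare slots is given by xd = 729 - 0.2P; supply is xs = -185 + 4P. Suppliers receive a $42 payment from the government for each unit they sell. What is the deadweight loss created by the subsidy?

Pre-subsidy: 729 - 0.2P = -185 + 4P gives P* = 4570/21, x* = 14395/21.
With the subsidy, sellers receive Ps = Pb + 42 for each unit, where Pb is the price buyers pay.
Supply in terms of Pb becomes xs = -185 + 4(Pb + 42) = -17 + 4Pb. Setting this equal to demand: 729 - 0.2Pb = -17 + 4Pb, so Pb = 3730/21.
Sellers receive Ps = 3730/21 + 42 = 4612/21; x' = 729 − 0.2·(3730/21) = 14563/21.
The subsidy expands output by 14563/21 − 14395/21 = 8 past the efficient level; on those units the gap between marginal cost and willingness to pay runs from 0 up to 42.
DWL = ½ × 42 × 8 = 168.

Deadweight loss = $168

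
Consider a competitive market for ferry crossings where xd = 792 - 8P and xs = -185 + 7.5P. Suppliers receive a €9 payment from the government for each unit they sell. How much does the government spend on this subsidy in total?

Pre-subsidy: 792 - 8P = -185 + 7.5P gives P* = 1954/31, x* = 8920/31.
With the subsidy, sellers receive Ps = Pb + 9 for each unit, where Pb is the price buyers pay.
Supply in terms of Pb becomes xs = -185 + 7.5(Pb + 9) = -117.5 + 7.5Pb. Setting this equal to demand: 792 - 8Pb = -117.5 + 7.5Pb, so Pb = 1819/31.
Sellers receive Ps = 1819/31 + 9 = 2098/31; x' = 792 − 8·(1819/31) = 10000/31.
Government outlay = subsidy × quantity = 9 × 10000/31 = 90000/31.

Government cost = 90000/31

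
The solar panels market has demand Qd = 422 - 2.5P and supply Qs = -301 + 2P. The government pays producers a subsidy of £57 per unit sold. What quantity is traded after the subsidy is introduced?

Q' = 251/3

Pre-subsidy: 422 - 2.5P = -301 + 2P gives P* = 482/3, Q* = 61/3.
With the subsidy, sellers receive Ps = Pb + 57 for each unit, where Pb is the price buyers pay.
Supply in terms of Pb becomes Qs = -301 + 2(Pb + 57) = -187 + 2Pb. Setting this equal to demand: 422 - 2.5Pb = -187 + 2Pb, so Pb = 406/3.
Sellers receive Ps = 406/3 + 57 = 577/3; Q' = 422 − 2.5·(406/3) = 251/3.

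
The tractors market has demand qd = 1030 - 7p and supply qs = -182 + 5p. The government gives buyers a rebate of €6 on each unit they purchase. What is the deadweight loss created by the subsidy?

Deadweight loss = €52.5

Pre-subsidy: 1030 - 7p = -182 + 5p gives p* = 101, q* = 323.
With the rebate, buyers effectively pay pb = ps − 6, where ps is the price sellers receive.
Demand in terms of ps becomes qd = 1030 − 7(ps − 6) = 1072 - 7ps. Setting this equal to supply: 1072 - 7ps = -182 + 5ps, so ps = 104.5.
Buyers pay pb = 104.5 − 6 = 98.5; q' = -182 + 5·104.5 = 340.5.
The subsidy expands output by 340.5 − 323 = 17.5 past the efficient level; on those units the gap between marginal cost and willingness to pay runs from 0 up to 6.
DWL = ½ × 6 × 17.5 = 52.5.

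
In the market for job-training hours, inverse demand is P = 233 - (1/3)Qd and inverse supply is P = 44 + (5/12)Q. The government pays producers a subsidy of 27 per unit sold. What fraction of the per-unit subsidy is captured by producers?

Producer share = 5/9

Pre-subsidy: 233 - (1/3)Q = 44 + (5/12)Q gives Q* = 252 and P* = 149.
With the subsidy, sellers receive Ps = Pb + 27 for each unit, where Pb is the price buyers pay.
On the curves, Pb = 233 - (1/3)Q and Ps = 44 + (5/12)Q; the wedge Ps − Pb = 27 gives 44 + (5/12)Q − (233 - (1/3)Q) = 27, so Q' = 288.
Then Pb = 233 − (1/3)·288 = 137 and Ps = 44 + (5/12)·288 = 164.
Buyers' price falls by P* − Pb = 149 − 137 = 12; sellers' price rises by Ps − P* = 164 − 149 = 15.
So producers capture 15/27 = 5/9 of each unit of subsidy.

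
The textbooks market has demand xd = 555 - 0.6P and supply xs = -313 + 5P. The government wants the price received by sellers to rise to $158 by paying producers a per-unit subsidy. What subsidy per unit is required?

At a seller price of 158, quantity supplied is -313 + 5·158 = 477.
Buyers absorb 477 only when they pay Pb with 555 − 0.6·Pb = 477, i.e. Pb = 130.
s = Ps − Pb = 158 − 130 = 28.

Required subsidy s = $28 per unit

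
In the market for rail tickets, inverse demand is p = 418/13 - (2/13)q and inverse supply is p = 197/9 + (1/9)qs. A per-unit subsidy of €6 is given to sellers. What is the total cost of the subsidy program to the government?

Pre-subsidy: 418/13 - (2/13)q = 197/9 + (1/9)q gives q* = 1201/31 and p* = 812/31.
With the subsidy, sellers receive ps = pb + 6 for each unit, where pb is the price buyers pay.
On the curves, pb = 418/13 - (2/13)q and ps = 197/9 + (1/9)q; the wedge ps − pb = 6 gives 197/9 + (1/9)q − (418/13 - (2/13)q) = 6, so q' = 1903/31.
Then pb = 418/13 − (2/13)·(1903/31) = 704/31 and ps = 197/9 + (1/9)·(1903/31) = 890/31.
Government outlay = subsidy × quantity = 6 × 1903/31 = 11418/31.

Government cost = 11418/31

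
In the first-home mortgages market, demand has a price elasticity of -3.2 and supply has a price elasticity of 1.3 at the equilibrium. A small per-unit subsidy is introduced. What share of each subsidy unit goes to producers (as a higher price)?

Producer share = 32/45

For a small subsidy around the equilibrium, the benefit split depends on the relative slopes, which at a point are proportional to the elasticities.
Buyer share = εs/(εs + |εd|) = 1.3/(1.3 + 3.2) = 13/45; seller share = |εd|/(εs + |εd|) = 32/45.
So producers capture 32/45 of the subsidy.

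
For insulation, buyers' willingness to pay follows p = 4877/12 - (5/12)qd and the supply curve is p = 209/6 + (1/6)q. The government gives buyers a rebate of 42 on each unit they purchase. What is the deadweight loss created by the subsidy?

Pre-subsidy: 4877/12 - (5/12)q = 209/6 + (1/6)q gives q* = 637 and p* = 141.
With the rebate, buyers effectively pay pb = ps − 42, where ps is the price sellers receive.
On the curves, pb = 4877/12 - (5/12)q and ps = 209/6 + (1/6)q; the wedge ps − pb = 42 gives 209/6 + (1/6)q − (4877/12 - (5/12)q) = 42, so q' = 709.
Then pb = 4877/12 − (5/12)·709 = 111 and ps = 209/6 + (1/6)·709 = 153.
The subsidy expands output by 709 − 637 = 72 past the efficient level; on those units the gap between marginal cost and willingness to pay runs from 0 up to 42.
DWL = ½ × 42 × 72 = 1512.

Deadweight loss = 1512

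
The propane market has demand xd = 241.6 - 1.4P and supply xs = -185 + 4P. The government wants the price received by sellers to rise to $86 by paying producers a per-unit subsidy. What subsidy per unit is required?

At a seller price of 86, quantity supplied is -185 + 4·86 = 159.
Buyers absorb 159 only when they pay Pb with 241.6 − 1.4·Pb = 159, i.e. Pb = 59.
s = Ps − Pb = 86 − 59 = 27.

Required subsidy s = $27 per unit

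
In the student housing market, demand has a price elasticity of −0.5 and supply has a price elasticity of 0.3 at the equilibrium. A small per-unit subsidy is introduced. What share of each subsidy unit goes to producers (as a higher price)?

Producer share = 0.625

For a small subsidy around the equilibrium, the benefit split depends on the relative slopes, which at a point are proportional to the elasticities.
Buyer share = εs/(εs + |εd|) = 0.3/(0.3 + 0.5) = 0.375; seller share = |εd|/(εs + |εd|) = 0.625.
So producers capture 0.625 of the subsidy.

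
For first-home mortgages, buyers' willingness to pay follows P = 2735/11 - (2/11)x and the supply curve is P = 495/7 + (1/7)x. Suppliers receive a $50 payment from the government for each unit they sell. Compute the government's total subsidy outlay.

Government cost = $35100

Pre-subsidy: 2735/11 - (2/11)x = 495/7 + (1/7)x gives x* = 548 and P* = 149.
With the subsidy, sellers receive Ps = Pb + 50 for each unit, where Pb is the price buyers pay.
On the curves, Pb = 2735/11 - (2/11)x and Ps = 495/7 + (1/7)x; the wedge Ps − Pb = 50 gives 495/7 + (1/7)x − (2735/11 - (2/11)x) = 50, so x' = 702.
Then Pb = 2735/11 − (2/11)·702 = 121 and Ps = 495/7 + (1/7)·702 = 171.
Government outlay = subsidy × quantity = 50 × 702 = 35100.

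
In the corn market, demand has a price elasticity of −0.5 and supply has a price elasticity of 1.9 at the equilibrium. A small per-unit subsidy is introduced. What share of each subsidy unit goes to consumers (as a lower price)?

Consumer share = 19/24

For a small subsidy around the equilibrium, the benefit split depends on the relative slopes, which at a point are proportional to the elasticities.
Buyer share = εs/(εs + |εd|) = 1.9/(1.9 + 0.5) = 19/24; seller share = |εd|/(εs + |εd|) = 5/24.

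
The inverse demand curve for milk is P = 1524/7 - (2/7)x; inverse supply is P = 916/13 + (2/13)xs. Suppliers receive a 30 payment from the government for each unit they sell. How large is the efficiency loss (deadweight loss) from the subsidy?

Deadweight loss = 1023.75

Pre-subsidy: 1524/7 - (2/7)x = 916/13 + (2/13)x gives x* = 335 and P* = 122.
With the subsidy, sellers receive Ps = Pb + 30 for each unit, where Pb is the price buyers pay.
On the curves, Pb = 1524/7 - (2/7)x and Ps = 916/13 + (2/13)x; the wedge Ps − Pb = 30 gives 916/13 + (2/13)x − (1524/7 - (2/7)x) = 30, so x' = 403.25.
Then Pb = 1524/7 − (2/7)·403.25 = 102.5 and Ps = 916/13 + (2/13)·403.25 = 132.5.
The subsidy expands output by 403.25 − 335 = 68.25 past the efficient level; on those units the gap between marginal cost and willingness to pay runs from 0 up to 30.
DWL = ½ × 30 × 68.25 = 1023.75.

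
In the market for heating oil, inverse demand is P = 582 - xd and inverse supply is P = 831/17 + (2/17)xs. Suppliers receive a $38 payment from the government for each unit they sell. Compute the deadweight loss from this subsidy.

Pre-subsidy: 582 - x = 831/17 + (2/17)x gives x* = 477 and P* = 105.
With the subsidy, sellers receive Ps = Pb + 38 for each unit, where Pb is the price buyers pay.
On the curves, Pb = 582 - x and Ps = 831/17 + (2/17)x; the wedge Ps − Pb = 38 gives 831/17 + (2/17)x − (582 - x) = 38, so x' = 511.
Then Pb = 582 − 1·511 = 71 and Ps = 831/17 + (2/17)·511 = 109.
The subsidy expands output by 511 − 477 = 34 past the efficient level; on those units the gap between marginal cost and willingness to pay runs from 0 up to 38.
DWL = ½ × 38 × 34 = 646.

Deadweight loss = $646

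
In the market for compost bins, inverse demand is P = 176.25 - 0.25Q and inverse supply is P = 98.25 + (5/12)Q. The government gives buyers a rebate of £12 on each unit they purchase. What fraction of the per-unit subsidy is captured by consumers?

Pre-subsidy: 176.25 - 0.25Q = 98.25 + (5/12)Q gives Q* = 117 and P* = 147.
With the rebate, buyers effectively pay Pb = Ps − 12, where Ps is the price sellers receive.
On the curves, Pb = 176.25 - 0.25Q and Ps = 98.25 + (5/12)Q; the wedge Ps − Pb = 12 gives 98.25 + (5/12)Q − (176.25 - 0.25Q) = 12, so Q' = 135.
Then Pb = 176.25 − 0.25·135 = 142.5 and Ps = 98.25 + (5/12)·135 = 154.5.
Buyers' price falls by P* − Pb = 147 − 142.5 = 4.5; sellers' price rises by Ps − P* = 154.5 − 147 = 7.5.
So consumers capture 4.5/12 = 0.375 of each unit of subsidy.

Consumer share = 0.375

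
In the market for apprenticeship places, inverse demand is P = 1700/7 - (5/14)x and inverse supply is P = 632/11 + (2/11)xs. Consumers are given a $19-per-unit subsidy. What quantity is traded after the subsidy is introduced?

Pre-subsidy: 1700/7 - (5/14)x = 632/11 + (2/11)x gives x* = 344 and P* = 120.
With the rebate, buyers effectively pay Pb = Ps − 19, where Ps is the price sellers receive.
On the curves, Pb = 1700/7 - (5/14)x and Ps = 632/11 + (2/11)x; the wedge Ps − Pb = 19 gives 632/11 + (2/11)x − (1700/7 - (5/14)x) = 19, so x' = 31478/83.
Then Pb = 1700/7 − (5/14)·(31478/83) = 8915/83 and Ps = 632/11 + (2/11)·(31478/83) = 10492/83.

x' = 31478/83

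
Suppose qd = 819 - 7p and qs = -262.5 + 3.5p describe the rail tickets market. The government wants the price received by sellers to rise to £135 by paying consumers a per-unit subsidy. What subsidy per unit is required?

Required subsidy s = £48 per unit

At a seller price of 135, quantity supplied is -262.5 + 3.5·135 = 210.
Buyers absorb 210 only when they pay pb with 819 − 7·pb = 210, i.e. pb = 87.
s = ps − pb = 135 − 87 = 48.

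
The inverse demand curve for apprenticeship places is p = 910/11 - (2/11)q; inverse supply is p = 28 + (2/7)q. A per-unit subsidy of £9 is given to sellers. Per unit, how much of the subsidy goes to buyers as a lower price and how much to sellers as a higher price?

Buyers gain £3.5 per unit; sellers gain £5.5 per unit

Pre-subsidy: 910/11 - (2/11)q = 28 + (2/7)q gives q* = 2107/18 and p* = 553/9.
With the subsidy, sellers receive ps = pb + 9 for each unit, where pb is the price buyers pay.
On the curves, pb = 910/11 - (2/11)q and ps = 28 + (2/7)q; the wedge ps − pb = 9 gives 28 + (2/7)q − (910/11 - (2/11)q) = 9, so q' = 4907/36.
Then pb = 910/11 − (2/11)·(4907/36) = 1043/18 and ps = 28 + (2/7)·(4907/36) = 1205/18.
Buyers' price falls by p* − pb = 553/9 − 1043/18 = 3.5; sellers' price rises by ps − p* = 1205/18 − 553/9 = 5.5.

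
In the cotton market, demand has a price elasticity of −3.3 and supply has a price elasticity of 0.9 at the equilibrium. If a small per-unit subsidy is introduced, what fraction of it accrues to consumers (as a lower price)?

For a small subsidy around the equilibrium, the benefit split depends on the relative slopes, which at a point are proportional to the elasticities.
Buyer share = εs/(εs + |εd|) = 0.9/(0.9 + 3.3) = 3/14; seller share = |εd|/(εs + |εd|) = 11/14.

Consumer share = 3/14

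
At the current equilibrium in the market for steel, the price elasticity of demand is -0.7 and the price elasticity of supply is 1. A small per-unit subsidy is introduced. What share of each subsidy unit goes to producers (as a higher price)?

For a small subsidy around the equilibrium, the benefit split depends on the relative slopes, which at a point are proportional to the elasticities.
Buyer share = εs/(εs + |εd|) = 1/(1 + 0.7) = 10/17; seller share = |εd|/(εs + |εd|) = 7/17.
So producers capture 7/17 of the subsidy.

Producer share = 7/17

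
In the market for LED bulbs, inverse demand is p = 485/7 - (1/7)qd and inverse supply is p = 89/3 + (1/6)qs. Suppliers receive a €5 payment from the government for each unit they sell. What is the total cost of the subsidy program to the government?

Government cost = 9370/13

Pre-subsidy: 485/7 - (1/7)q = 89/3 + (1/6)q gives q* = 128 and p* = 51.
With the subsidy, sellers receive ps = pb + 5 for each unit, where pb is the price buyers pay.
On the curves, pb = 485/7 - (1/7)q and ps = 89/3 + (1/6)q; the wedge ps − pb = 5 gives 89/3 + (1/6)q − (485/7 - (1/7)q) = 5, so q' = 1874/13.
Then pb = 485/7 − (1/7)·(1874/13) = 633/13 and ps = 89/3 + (1/6)·(1874/13) = 698/13.
Government outlay = subsidy × quantity = 5 × 1874/13 = 9370/13.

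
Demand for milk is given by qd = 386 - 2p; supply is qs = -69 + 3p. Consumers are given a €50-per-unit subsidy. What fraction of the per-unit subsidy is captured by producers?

Producer share = 0.4

Pre-subsidy: 386 - 2p = -69 + 3p gives p* = 91, q* = 204.
With the rebate, buyers effectively pay pb = ps − 50, where ps is the price sellers receive.
Demand in terms of ps becomes qd = 386 − 2(ps − 50) = 486 - 2ps. Setting this equal to supply: 486 - 2ps = -69 + 3ps, so ps = 111.
Buyers pay pb = 111 − 50 = 61; q' = -69 + 3·111 = 264.
Buyers' price falls by p* − pb = 91 − 61 = 30; sellers' price rises by ps − p* = 111 − 91 = 20.
So producers capture 20/50 = 0.4 of each unit of subsidy.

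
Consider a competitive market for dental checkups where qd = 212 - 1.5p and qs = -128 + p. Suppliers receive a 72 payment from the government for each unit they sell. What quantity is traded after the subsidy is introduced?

Pre-subsidy: 212 - 1.5p = -128 + p gives p* = 136, q* = 8.
With the subsidy, sellers receive ps = pb + 72 for each unit, where pb is the price buyers pay.
Supply in terms of pb becomes qs = -128 + 1(pb + 72) = -56 + pb. Setting this equal to demand: 212 - 1.5pb = -56 + pb, so pb = 107.2.
Sellers receive ps = 107.2 + 72 = 179.2; q' = 212 − 1.5·107.2 = 51.2.

q' = 51.2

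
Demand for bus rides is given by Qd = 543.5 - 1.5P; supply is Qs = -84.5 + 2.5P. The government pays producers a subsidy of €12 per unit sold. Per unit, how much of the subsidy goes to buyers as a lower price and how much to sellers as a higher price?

Buyers gain €7.5 per unit; sellers gain €4.5 per unit

Pre-subsidy: 543.5 - 1.5P = -84.5 + 2.5P gives P* = 157, Q* = 308.
With the subsidy, sellers receive Ps = Pb + 12 for each unit, where Pb is the price buyers pay.
Supply in terms of Pb becomes Qs = -84.5 + 2.5(Pb + 12) = -54.5 + 2.5Pb. Setting this equal to demand: 543.5 - 1.5Pb = -54.5 + 2.5Pb, so Pb = 149.5.
Sellers receive Ps = 149.5 + 12 = 161.5; Q' = 543.5 − 1.5·149.5 = 319.25.
Buyers' price falls by P* − Pb = 157 − 149.5 = 7.5; sellers' price rises by Ps − P* = 161.5 − 157 = 4.5.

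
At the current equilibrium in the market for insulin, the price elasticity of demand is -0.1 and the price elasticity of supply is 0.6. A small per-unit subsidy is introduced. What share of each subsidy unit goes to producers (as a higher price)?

Producer share = 1/7

For a small subsidy around the equilibrium, the benefit split depends on the relative slopes, which at a point are proportional to the elasticities.
Buyer share = εs/(εs + |εd|) = 0.6/(0.6 + 0.1) = 6/7; seller share = |εd|/(εs + |εd|) = 1/7.
So producers capture 1/7 of the subsidy.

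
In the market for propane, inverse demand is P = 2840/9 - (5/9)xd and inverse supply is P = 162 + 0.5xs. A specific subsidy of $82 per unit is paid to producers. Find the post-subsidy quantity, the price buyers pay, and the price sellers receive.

Pre-subsidy: 2840/9 - (5/9)x = 162 + 0.5x gives x* = 2764/19 and P* = 4460/19.
With the subsidy, sellers receive Ps = Pb + 82 for each unit, where Pb is the price buyers pay.
On the curves, Pb = 2840/9 - (5/9)x and Ps = 162 + 0.5x; the wedge Ps − Pb = 82 gives 162 + 0.5x − (2840/9 - (5/9)x) = 82, so x' = 4240/19.
Then Pb = 2840/9 − (5/9)·(4240/19) = 3640/19 and Ps = 162 + 0.5·(4240/19) = 5198/19.

x' = 4240/19; buyers pay 3640/19; sellers receive 5198/19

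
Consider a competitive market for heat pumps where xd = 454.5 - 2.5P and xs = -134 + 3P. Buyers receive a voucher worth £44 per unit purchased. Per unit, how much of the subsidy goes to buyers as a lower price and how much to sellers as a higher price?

Buyers gain £24 per unit; sellers gain £20 per unit

Pre-subsidy: 454.5 - 2.5P = -134 + 3P gives P* = 107, x* = 187.
With the rebate, buyers effectively pay Pb = Ps − 44, where Ps is the price sellers receive.
Demand in terms of Ps becomes xd = 454.5 − 2.5(Ps − 44) = 564.5 - 2.5Ps. Setting this equal to supply: 564.5 - 2.5Ps = -134 + 3Ps, so Ps = 127.
Buyers pay Pb = 127 − 44 = 83; x' = -134 + 3·127 = 247.
Buyers' price falls by P* − Pb = 107 − 83 = 24; sellers' price rises by Ps − P* = 127 − 107 = 20.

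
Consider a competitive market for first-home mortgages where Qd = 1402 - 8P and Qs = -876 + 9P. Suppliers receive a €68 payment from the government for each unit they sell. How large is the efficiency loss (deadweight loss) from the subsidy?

Deadweight loss = €9792

Pre-subsidy: 1402 - 8P = -876 + 9P gives P* = 134, Q* = 330.
With the subsidy, sellers receive Ps = Pb + 68 for each unit, where Pb is the price buyers pay.
Supply in terms of Pb becomes Qs = -876 + 9(Pb + 68) = -264 + 9Pb. Setting this equal to demand: 1402 - 8Pb = -264 + 9Pb, so Pb = 98.
Sellers receive Ps = 98 + 68 = 166; Q' = 1402 − 8·98 = 618.
The subsidy expands output by 618 − 330 = 288 past the efficient level; on those units the gap between marginal cost and willingness to pay runs from 0 up to 68.
DWL = ½ × 68 × 288 = 9792.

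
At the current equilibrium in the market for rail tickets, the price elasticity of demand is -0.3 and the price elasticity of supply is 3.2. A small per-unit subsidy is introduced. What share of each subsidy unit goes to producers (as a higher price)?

For a small subsidy around the equilibrium, the benefit split depends on the relative slopes, which at a point are proportional to the elasticities.
Buyer share = εs/(εs + |εd|) = 3.2/(3.2 + 0.3) = 32/35; seller share = |εd|/(εs + |εd|) = 3/35.
So producers capture 3/35 of the subsidy.

Producer share = 3/35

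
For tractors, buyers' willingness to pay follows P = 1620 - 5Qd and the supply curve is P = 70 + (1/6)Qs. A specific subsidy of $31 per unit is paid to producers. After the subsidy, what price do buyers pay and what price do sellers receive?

Buyers pay $90; sellers receive $121

Pre-subsidy: 1620 - 5Q = 70 + (1/6)Q gives Q* = 300 and P* = 120.
With the subsidy, sellers receive Ps = Pb + 31 for each unit, where Pb is the price buyers pay.
On the curves, Pb = 1620 - 5Q and Ps = 70 + (1/6)Q; the wedge Ps − Pb = 31 gives 70 + (1/6)Q − (1620 - 5Q) = 31, so Q' = 306.
Then Pb = 1620 − 5·306 = 90 and Ps = 70 + (1/6)·306 = 121.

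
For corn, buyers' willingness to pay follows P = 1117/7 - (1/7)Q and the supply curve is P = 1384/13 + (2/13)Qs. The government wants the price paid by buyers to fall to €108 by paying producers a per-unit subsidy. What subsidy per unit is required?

At a buyer price of 108, quantity demanded is 1117 − 7·108 = 361.
Sellers supply 361 only when they receive Ps = 1384/13 + (2/13)·361 = 162.
s = Ps − Pb = 162 − 108 = 54.

Required subsidy s = €54 per unit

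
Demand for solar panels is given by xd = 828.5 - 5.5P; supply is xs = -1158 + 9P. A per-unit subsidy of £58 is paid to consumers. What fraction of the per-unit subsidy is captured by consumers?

Pre-subsidy: 828.5 - 5.5P = -1158 + 9P gives P* = 137, x* = 75.
With the rebate, buyers effectively pay Pb = Ps − 58, where Ps is the price sellers receive.
Demand in terms of Ps becomes xd = 828.5 − 5.5(Ps − 58) = 1147.5 - 5.5Ps. Setting this equal to supply: 1147.5 - 5.5Ps = -1158 + 9Ps, so Ps = 159.
Buyers pay Pb = 159 − 58 = 101; x' = -1158 + 9·159 = 273.
Buyers' price falls by P* − Pb = 137 − 101 = 36; sellers' price rises by Ps − P* = 159 − 137 = 22.
So consumers capture 36/58 = 18/29 of each unit of subsidy.

Consumer share = 18/29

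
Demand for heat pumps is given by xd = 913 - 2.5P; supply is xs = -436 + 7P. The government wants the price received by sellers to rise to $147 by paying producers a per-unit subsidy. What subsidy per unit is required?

At a seller price of 147, quantity supplied is -436 + 7·147 = 593.
Buyers absorb 593 only when they pay Pb with 913 − 2.5·Pb = 593, i.e. Pb = 128.
s = Ps − Pb = 147 − 128 = 19.

Required subsidy s = $19 per unit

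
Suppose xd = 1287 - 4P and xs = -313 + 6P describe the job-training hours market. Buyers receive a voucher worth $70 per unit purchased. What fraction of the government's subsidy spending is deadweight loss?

DWL / government spending = 84/815

Pre-subsidy: 1287 - 4P = -313 + 6P gives P* = 160, x* = 647.
With the rebate, buyers effectively pay Pb = Ps − 70, where Ps is the price sellers receive.
Demand in terms of Ps becomes xd = 1287 − 4(Ps − 70) = 1567 - 4Ps. Setting this equal to supply: 1567 - 4Ps = -313 + 6Ps, so Ps = 188.
Buyers pay Pb = 188 − 70 = 118; x' = -313 + 6·188 = 815.
ΔCS = ½(647 + 815)(160 − 118) = 30702; ΔPS = ½(647 + 815)(188 − 160) = 20468.
Government spending = 70 × 815 = 57050.
DWL = ½ × 70 × (815 − 647) = 5880; fraction = 5880 / 57050 = 84/815.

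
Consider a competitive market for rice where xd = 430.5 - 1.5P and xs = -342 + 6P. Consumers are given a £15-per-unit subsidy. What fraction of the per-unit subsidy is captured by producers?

Pre-subsidy: 430.5 - 1.5P = -342 + 6P gives P* = 103, x* = 276.
With the rebate, buyers effectively pay Pb = Ps − 15, where Ps is the price sellers receive.
Demand in terms of Ps becomes xd = 430.5 − 1.5(Ps − 15) = 453 - 1.5Ps. Setting this equal to supply: 453 - 1.5Ps = -342 + 6Ps, so Ps = 106.
Buyers pay Pb = 106 − 15 = 91; x' = -342 + 6·106 = 294.
Buyers' price falls by P* − Pb = 103 − 91 = 12; sellers' price rises by Ps − P* = 106 − 103 = 3.
So producers capture 3/15 = 0.2 of each unit of subsidy.

Producer share = 0.2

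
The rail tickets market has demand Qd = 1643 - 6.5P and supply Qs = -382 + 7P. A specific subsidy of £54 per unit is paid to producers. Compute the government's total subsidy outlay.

Government cost = £45900

Pre-subsidy: 1643 - 6.5P = -382 + 7P gives P* = 150, Q* = 668.
With the subsidy, sellers receive Ps = Pb + 54 for each unit, where Pb is the price buyers pay.
Supply in terms of Pb becomes Qs = -382 + 7(Pb + 54) = -4 + 7Pb. Setting this equal to demand: 1643 - 6.5Pb = -4 + 7Pb, so Pb = 122.
Sellers receive Ps = 122 + 54 = 176; Q' = 1643 − 6.5·122 = 850.
Government outlay = subsidy × quantity = 54 × 850 = 45900.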